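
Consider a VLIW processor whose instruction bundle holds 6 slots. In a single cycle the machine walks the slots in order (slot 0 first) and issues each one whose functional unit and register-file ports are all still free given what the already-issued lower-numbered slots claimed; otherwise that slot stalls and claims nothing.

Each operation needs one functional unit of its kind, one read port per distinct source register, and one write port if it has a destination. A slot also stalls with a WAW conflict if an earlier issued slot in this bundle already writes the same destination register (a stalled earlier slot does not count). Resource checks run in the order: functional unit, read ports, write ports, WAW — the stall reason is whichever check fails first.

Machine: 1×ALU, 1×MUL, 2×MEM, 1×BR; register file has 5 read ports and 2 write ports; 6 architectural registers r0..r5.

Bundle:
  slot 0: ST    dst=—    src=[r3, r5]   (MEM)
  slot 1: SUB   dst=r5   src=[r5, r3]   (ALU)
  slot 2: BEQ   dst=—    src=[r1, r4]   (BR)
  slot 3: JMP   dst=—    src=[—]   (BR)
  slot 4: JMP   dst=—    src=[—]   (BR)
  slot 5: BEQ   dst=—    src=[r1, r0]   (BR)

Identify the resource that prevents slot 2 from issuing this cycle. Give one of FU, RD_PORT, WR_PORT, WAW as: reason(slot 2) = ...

reason(slot 2) = RD_PORT

slot 0 (MEM): ISSUE — free A1,Mu1,Ld1,B1 rp3 wp2
slot 1 (ALU): ISSUE — free A0,Mu1,Ld1,B1 rp1 wp1
slot 2 (BR): stall RD_PORT — free A0,Mu1,Ld1,B1 rp1 wp1
slot 3 (BR): ISSUE — free A0,Mu1,Ld1,B0 rp1 wp1
slot 4 (BR): stall FU — free A0,Mu1,Ld1,B0 rp1 wp1
slot 5 (BR): stall FU — free A0,Mu1,Ld1,B0 rp1 wp1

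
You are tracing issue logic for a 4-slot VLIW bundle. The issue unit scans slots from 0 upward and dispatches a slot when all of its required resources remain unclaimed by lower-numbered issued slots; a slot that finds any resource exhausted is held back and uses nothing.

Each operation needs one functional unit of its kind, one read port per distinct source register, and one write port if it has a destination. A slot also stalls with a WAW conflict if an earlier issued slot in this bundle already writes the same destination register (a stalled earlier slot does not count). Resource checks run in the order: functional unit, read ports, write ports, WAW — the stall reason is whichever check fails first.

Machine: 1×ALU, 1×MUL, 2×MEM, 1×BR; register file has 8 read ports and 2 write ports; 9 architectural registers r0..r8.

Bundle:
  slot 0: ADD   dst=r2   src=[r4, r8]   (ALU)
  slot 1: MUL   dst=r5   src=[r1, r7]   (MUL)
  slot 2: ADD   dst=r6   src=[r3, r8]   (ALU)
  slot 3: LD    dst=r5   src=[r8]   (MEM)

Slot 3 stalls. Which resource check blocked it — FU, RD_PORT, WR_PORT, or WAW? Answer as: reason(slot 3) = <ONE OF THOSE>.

(0) want 1×ALU +2rd +1wr — yes → AL0|MU1|ME2|BR1|rd6|wr1
(1) want 1×MUL +2rd +1wr — yes → AL0|MU0|ME2|BR1|rd4|wr0
(2) want 1×ALU +2rd +1wr — FU → AL0|MU0|ME2|BR1|rd4|wr0
(3) want 1×MEM +1rd +1wr — WR_PORT → AL0|MU0|ME2|BR1|rd4|wr0

reason(slot 3) = WR_PORT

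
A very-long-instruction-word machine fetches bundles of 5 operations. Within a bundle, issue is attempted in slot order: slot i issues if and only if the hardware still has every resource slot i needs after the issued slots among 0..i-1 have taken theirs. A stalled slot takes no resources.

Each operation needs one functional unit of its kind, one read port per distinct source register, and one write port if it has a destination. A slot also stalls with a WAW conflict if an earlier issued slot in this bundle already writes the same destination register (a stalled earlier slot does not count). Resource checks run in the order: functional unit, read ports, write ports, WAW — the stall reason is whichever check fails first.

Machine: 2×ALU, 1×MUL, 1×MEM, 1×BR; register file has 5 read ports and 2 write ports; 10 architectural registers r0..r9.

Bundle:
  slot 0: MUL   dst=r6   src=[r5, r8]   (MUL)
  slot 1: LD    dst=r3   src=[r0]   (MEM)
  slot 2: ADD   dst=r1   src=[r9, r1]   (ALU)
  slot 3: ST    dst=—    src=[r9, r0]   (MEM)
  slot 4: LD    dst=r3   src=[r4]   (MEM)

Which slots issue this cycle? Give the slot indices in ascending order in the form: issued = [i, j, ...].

slot 0 (MUL): ISSUE — free A2,Mu0,Ld1,B1 rp3 wp1
slot 1 (MEM): ISSUE — free A2,Mu0,Ld0,B1 rp2 wp0
slot 2 (ALU): stall WR_PORT — free A2,Mu0,Ld0,B1 rp2 wp0
slot 3 (MEM): stall FU — free A2,Mu0,Ld0,B1 rp2 wp0
slot 4 (MEM): stall FU — free A2,Mu0,Ld0,B1 rp2 wp0

issued = [0, 1]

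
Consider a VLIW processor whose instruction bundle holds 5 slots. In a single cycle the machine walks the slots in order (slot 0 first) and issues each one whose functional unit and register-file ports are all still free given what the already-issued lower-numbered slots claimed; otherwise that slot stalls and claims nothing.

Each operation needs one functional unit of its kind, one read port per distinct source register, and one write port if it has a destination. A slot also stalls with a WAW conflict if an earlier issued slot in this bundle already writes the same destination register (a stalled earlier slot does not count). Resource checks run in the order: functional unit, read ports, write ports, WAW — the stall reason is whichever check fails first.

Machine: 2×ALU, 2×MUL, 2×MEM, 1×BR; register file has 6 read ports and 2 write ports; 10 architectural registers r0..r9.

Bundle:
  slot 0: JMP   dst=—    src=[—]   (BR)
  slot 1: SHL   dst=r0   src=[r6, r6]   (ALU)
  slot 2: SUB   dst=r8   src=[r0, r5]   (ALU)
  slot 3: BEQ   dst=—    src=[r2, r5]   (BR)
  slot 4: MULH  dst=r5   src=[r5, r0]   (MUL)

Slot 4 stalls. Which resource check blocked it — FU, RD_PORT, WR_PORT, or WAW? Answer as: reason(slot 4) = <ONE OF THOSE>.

reason(slot 4) = WR_PORT

(0) want 1×BR +0rd +0wr — yes → AL2|MU2|ME2|BR0|rd6|wr2
(1) want 1×ALU +1rd +1wr — yes → AL1|MU2|ME2|BR0|rd5|wr1
(2) want 1×ALU +2rd +1wr — yes → AL0|MU2|ME2|BR0|rd3|wr0
(3) want 1×BR +2rd +0wr — FU → AL0|MU2|ME2|BR0|rd3|wr0
(4) want 1×MUL +2rd +1wr — WR_PORT → AL0|MU2|ME2|BR0|rd3|wr0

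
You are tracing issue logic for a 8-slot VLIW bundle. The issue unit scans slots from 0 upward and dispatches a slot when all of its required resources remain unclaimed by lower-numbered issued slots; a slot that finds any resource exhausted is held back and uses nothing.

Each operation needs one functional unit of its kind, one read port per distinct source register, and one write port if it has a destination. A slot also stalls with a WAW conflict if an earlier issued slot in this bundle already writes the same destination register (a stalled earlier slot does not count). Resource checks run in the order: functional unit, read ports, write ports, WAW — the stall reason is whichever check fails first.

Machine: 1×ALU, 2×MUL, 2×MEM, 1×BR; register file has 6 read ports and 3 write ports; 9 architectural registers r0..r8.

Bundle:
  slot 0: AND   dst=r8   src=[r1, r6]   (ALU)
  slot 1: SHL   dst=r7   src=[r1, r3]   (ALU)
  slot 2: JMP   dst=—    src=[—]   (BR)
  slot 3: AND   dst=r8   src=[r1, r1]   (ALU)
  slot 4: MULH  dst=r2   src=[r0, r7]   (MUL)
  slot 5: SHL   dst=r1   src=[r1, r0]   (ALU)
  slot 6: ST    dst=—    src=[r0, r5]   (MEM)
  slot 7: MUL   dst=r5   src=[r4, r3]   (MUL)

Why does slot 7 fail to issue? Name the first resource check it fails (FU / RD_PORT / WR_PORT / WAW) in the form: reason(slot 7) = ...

reason(slot 7) = RD_PORT

  0. ALU→r8 ⇒ go  {0A/2Mu/2Ld/1B | 4r 2w}
  1. ALU→r7 ⇒ no(FU)  {0A/2Mu/2Ld/1B | 4r 2w}
  2. BR ⇒ go  {0A/2Mu/2Ld/0B | 4r 2w}
  3. ALU→r8 ⇒ no(FU)  {0A/2Mu/2Ld/0B | 4r 2w}
  4. MUL→r2 ⇒ go  {0A/1Mu/2Ld/0B | 2r 1w}
  5. ALU→r1 ⇒ no(FU)  {0A/1Mu/2Ld/0B | 2r 1w}
  6. MEM ⇒ go  {0A/1Mu/1Ld/0B | 0r 1w}
  7. MUL→r5 ⇒ no(RD_PORT)  {0A/1Mu/1Ld/0B | 0r 1w}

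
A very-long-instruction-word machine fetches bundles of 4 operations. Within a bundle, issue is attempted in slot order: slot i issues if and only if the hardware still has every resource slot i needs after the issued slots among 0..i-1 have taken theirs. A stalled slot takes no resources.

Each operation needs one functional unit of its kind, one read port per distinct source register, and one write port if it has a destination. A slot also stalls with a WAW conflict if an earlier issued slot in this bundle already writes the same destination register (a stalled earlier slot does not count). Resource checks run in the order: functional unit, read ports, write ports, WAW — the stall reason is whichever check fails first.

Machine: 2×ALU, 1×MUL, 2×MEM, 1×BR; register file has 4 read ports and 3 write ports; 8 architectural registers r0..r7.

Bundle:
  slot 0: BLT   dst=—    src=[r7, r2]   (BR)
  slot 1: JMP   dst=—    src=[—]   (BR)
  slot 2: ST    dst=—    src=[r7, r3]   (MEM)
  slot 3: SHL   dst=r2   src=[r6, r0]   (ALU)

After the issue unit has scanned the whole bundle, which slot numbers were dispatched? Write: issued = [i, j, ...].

[0] BR needs rd=2 wr=0: ok; after: ALU=2 MUL=1 MEM=2 BR=0, R=2, W=3
[1] BR needs rd=0 wr=0: FU; after: ALU=2 MUL=1 MEM=2 BR=0, R=2, W=3
[2] MEM needs rd=2 wr=0: ok; after: ALU=2 MUL=1 MEM=1 BR=0, R=0, W=3
[3] ALU needs rd=2 wr=1: RD_PORT; after: ALU=2 MUL=1 MEM=1 BR=0, R=0, W=3

issued = [0, 2]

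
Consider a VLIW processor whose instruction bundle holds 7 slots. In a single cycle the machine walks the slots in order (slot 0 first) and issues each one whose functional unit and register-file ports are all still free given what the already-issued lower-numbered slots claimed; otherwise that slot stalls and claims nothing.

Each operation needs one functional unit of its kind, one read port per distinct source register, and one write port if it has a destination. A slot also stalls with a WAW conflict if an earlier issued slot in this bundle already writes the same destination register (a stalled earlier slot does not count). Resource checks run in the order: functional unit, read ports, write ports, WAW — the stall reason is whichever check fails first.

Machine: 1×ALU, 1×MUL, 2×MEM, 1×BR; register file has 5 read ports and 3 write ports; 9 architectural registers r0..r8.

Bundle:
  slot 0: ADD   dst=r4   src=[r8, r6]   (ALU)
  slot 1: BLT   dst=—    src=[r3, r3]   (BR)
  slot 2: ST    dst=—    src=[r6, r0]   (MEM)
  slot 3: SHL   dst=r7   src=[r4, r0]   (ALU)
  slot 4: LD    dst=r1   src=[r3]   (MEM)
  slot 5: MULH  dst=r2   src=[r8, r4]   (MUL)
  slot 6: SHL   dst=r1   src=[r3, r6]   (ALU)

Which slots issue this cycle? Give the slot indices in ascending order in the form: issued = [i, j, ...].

issued = [0, 1, 2]

slot 0 (ALU): ISSUE — free A0,Mu1,Ld2,B1 rp3 wp2
slot 1 (BR): ISSUE — free A0,Mu1,Ld2,B0 rp2 wp2
slot 2 (MEM): ISSUE — free A0,Mu1,Ld1,B0 rp0 wp2
slot 3 (ALU): stall FU — free A0,Mu1,Ld1,B0 rp0 wp2
slot 4 (MEM): stall RD_PORT — free A0,Mu1,Ld1,B0 rp0 wp2
slot 5 (MUL): stall RD_PORT — free A0,Mu1,Ld1,B0 rp0 wp2
slot 6 (ALU): stall FU — free A0,Mu1,Ld1,B0 rp0 wp2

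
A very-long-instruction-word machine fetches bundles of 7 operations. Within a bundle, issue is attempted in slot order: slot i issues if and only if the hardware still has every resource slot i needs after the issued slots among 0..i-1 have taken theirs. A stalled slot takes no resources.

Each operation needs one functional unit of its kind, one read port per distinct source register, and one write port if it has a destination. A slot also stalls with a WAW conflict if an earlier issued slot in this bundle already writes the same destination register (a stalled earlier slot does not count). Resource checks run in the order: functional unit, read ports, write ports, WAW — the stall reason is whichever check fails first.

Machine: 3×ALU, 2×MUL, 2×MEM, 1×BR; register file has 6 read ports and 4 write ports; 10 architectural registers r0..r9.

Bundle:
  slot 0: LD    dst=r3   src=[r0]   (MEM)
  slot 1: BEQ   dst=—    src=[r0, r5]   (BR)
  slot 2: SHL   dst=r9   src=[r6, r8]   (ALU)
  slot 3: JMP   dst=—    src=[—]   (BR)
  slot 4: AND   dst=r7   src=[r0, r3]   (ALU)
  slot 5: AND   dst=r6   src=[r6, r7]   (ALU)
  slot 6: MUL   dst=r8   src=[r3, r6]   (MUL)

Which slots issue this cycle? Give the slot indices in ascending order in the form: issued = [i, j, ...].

[0] MEM needs rd=1 wr=1: ok; after: ALU=3 MUL=2 MEM=1 BR=1, R=5, W=3
[1] BR needs rd=2 wr=0: ok; after: ALU=3 MUL=2 MEM=1 BR=0, R=3, W=3
[2] ALU needs rd=2 wr=1: ok; after: ALU=2 MUL=2 MEM=1 BR=0, R=1, W=2
[3] BR needs rd=0 wr=0: FU; after: ALU=2 MUL=2 MEM=1 BR=0, R=1, W=2
[4] ALU needs rd=2 wr=1: RD_PORT; after: ALU=2 MUL=2 MEM=1 BR=0, R=1, W=2
[5] ALU needs rd=2 wr=1: RD_PORT; after: ALU=2 MUL=2 MEM=1 BR=0, R=1, W=2
[6] MUL needs rd=2 wr=1: RD_PORT; after: ALU=2 MUL=2 MEM=1 BR=0, R=1, W=2

issued = [0, 1, 2]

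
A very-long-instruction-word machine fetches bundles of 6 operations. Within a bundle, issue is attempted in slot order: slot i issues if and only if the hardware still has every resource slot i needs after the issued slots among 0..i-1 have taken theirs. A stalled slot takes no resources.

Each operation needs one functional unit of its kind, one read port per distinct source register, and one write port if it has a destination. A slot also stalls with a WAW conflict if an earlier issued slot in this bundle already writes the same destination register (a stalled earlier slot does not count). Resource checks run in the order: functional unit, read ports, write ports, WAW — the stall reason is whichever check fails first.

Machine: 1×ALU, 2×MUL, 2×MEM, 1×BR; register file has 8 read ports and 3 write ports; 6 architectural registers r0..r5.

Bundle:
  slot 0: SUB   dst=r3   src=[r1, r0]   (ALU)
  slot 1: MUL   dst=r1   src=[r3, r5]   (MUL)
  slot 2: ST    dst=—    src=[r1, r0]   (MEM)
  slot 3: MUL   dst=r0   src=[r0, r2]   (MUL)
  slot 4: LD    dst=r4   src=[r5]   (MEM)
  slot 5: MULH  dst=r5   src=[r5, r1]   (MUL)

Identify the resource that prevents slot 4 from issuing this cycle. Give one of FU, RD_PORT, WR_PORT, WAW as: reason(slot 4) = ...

reason(slot 4) = RD_PORT

(0) want 1×ALU +2rd +1wr — yes → AL0|MU2|ME2|BR1|rd6|wr2
(1) want 1×MUL +2rd +1wr — yes → AL0|MU1|ME2|BR1|rd4|wr1
(2) want 1×MEM +2rd +0wr — yes → AL0|MU1|ME1|BR1|rd2|wr1
(3) want 1×MUL +2rd +1wr — yes → AL0|MU0|ME1|BR1|rd0|wr0
(4) want 1×MEM +1rd +1wr — RD_PORT → AL0|MU0|ME1|BR1|rd0|wr0
(5) want 1×MUL +2rd +1wr — FU → AL0|MU0|ME1|BR1|rd0|wr0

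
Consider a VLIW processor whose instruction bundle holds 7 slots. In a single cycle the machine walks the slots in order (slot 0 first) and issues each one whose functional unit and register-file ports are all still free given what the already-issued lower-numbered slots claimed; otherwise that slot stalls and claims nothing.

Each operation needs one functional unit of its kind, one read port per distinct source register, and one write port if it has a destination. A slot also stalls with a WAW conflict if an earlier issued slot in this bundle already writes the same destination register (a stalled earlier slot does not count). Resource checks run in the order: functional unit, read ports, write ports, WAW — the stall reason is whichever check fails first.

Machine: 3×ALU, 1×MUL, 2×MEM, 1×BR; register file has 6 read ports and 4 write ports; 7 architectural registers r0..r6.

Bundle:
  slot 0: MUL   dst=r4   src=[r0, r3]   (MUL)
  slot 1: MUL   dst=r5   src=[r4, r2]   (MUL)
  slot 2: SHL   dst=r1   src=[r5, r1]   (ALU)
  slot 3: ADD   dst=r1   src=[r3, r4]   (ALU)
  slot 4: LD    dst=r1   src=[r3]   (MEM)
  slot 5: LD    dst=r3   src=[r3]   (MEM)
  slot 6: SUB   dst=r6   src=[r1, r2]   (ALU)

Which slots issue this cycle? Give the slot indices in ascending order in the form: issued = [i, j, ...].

issued = [0, 2, 5]

  0. MUL→r4 ⇒ go  {3A/0Mu/2Ld/1B | 4r 3w}
  1. MUL→r5 ⇒ no(FU)  {3A/0Mu/2Ld/1B | 4r 3w}
  2. ALU→r1 ⇒ go  {2A/0Mu/2Ld/1B | 2r 2w}
  3. ALU→r1 ⇒ no(WAW)  {2A/0Mu/2Ld/1B | 2r 2w}
  4. MEM→r1 ⇒ no(WAW)  {2A/0Mu/2Ld/1B | 2r 2w}
  5. MEM→r3 ⇒ go  {2A/0Mu/1Ld/1B | 1r 1w}
  6. ALU→r6 ⇒ no(RD_PORT)  {2A/0Mu/1Ld/1B | 1r 1w}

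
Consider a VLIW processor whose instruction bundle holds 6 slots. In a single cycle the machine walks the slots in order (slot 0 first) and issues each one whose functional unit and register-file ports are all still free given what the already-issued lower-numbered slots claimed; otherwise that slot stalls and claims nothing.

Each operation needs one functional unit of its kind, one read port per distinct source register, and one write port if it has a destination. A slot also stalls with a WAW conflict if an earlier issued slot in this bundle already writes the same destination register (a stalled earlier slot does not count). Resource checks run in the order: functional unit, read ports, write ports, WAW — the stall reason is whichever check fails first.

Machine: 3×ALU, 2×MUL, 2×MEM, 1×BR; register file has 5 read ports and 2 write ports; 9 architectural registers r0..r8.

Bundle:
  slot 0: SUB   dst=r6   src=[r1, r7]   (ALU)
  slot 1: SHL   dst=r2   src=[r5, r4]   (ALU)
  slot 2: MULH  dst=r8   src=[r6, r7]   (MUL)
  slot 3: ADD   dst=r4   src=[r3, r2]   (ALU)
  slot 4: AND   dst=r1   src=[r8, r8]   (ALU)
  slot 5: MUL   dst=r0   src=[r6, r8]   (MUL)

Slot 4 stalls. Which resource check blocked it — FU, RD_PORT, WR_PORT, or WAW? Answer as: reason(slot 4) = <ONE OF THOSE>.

reason(slot 4) = WR_PORT

#0 ALU src=r1,r7 dispatched  <A:2 Mu:2 Ld:2 B:1 rd:3 wr:1>
#1 ALU src=r5,r4 dispatched  <A:1 Mu:2 Ld:2 B:1 rd:1 wr:0>
#2 MUL src=r6,r7 held:RD_PORT  <A:1 Mu:2 Ld:2 B:1 rd:1 wr:0>
#3 ALU src=r3,r2 held:RD_PORT  <A:1 Mu:2 Ld:2 B:1 rd:1 wr:0>
#4 ALU src=r8,r8 held:WR_PORT  <A:1 Mu:2 Ld:2 B:1 rd:1 wr:0>
#5 MUL src=r6,r8 held:RD_PORT  <A:1 Mu:2 Ld:2 B:1 rd:1 wr:0>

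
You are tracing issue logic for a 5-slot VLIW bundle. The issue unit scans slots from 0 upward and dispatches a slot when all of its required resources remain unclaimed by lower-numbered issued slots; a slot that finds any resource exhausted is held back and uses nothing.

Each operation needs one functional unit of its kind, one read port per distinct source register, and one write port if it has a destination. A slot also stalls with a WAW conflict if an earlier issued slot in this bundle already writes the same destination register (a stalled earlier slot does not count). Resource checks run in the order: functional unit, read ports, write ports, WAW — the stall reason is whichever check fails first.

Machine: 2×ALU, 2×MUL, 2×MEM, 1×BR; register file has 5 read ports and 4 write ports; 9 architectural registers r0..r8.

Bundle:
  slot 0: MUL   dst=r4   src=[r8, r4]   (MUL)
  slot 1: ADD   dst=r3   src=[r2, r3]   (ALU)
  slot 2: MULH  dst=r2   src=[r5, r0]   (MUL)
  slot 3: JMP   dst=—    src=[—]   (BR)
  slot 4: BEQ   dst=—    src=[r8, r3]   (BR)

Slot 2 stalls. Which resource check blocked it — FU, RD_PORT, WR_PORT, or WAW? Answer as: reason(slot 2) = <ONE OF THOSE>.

#0 MUL src=r8,r4 dispatched  <A:2 Mu:1 Ld:2 B:1 rd:3 wr:3>
#1 ALU src=r2,r3 dispatched  <A:1 Mu:1 Ld:2 B:1 rd:1 wr:2>
#2 MUL src=r5,r0 held:RD_PORT  <A:1 Mu:1 Ld:2 B:1 rd:1 wr:2>
#3 BR src=- dispatched  <A:1 Mu:1 Ld:2 B:0 rd:1 wr:2>
#4 BR src=r8,r3 held:FU  <A:1 Mu:1 Ld:2 B:0 rd:1 wr:2>

reason(slot 2) = RD_PORT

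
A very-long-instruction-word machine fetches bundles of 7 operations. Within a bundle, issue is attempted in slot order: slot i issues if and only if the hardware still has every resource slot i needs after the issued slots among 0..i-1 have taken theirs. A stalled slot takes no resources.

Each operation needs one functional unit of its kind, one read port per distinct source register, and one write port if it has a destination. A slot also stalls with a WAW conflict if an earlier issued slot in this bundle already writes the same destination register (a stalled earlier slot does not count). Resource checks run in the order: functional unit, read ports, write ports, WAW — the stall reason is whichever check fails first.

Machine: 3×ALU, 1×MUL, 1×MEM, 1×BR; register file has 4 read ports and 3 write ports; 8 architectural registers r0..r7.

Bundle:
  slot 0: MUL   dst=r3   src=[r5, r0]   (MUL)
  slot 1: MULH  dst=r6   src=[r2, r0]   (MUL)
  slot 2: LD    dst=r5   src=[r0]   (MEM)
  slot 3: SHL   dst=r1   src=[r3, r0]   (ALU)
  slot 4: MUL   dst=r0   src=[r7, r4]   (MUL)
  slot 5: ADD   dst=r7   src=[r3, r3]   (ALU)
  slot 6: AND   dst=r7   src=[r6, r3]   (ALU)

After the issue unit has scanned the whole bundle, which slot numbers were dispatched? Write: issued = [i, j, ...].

issued = [0, 2, 5]

(0) want 1×MUL +2rd +1wr — yes → AL3|MU0|ME1|BR1|rd2|wr2
(1) want 1×MUL +2rd +1wr — FU → AL3|MU0|ME1|BR1|rd2|wr2
(2) want 1×MEM +1rd +1wr — yes → AL3|MU0|ME0|BR1|rd1|wr1
(3) want 1×ALU +2rd +1wr — RD_PORT → AL3|MU0|ME0|BR1|rd1|wr1
(4) want 1×MUL +2rd +1wr — FU → AL3|MU0|ME0|BR1|rd1|wr1
(5) want 1×ALU +1rd +1wr — yes → AL2|MU0|ME0|BR1|rd0|wr0
(6) want 1×ALU +2rd +1wr — RD_PORT → AL2|MU0|ME0|BR1|rd0|wr0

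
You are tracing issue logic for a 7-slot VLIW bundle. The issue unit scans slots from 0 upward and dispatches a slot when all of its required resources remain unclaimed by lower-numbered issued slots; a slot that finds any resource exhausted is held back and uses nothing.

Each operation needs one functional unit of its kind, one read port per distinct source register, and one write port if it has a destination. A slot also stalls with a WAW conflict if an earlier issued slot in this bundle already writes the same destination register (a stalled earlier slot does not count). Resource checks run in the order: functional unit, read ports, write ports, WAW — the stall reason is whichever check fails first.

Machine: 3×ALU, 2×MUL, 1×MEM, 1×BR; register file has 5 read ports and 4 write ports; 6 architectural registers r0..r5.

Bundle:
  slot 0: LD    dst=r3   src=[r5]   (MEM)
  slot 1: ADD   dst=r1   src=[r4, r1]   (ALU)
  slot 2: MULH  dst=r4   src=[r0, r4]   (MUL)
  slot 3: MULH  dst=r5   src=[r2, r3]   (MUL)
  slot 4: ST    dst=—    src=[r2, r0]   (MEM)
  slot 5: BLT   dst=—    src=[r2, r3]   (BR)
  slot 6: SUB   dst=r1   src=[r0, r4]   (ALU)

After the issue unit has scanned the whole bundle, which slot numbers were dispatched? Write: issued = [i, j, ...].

#0 MEM src=r5 dispatched  <A:3 Mu:2 Ld:0 B:1 rd:4 wr:3>
#1 ALU src=r4,r1 dispatched  <A:2 Mu:2 Ld:0 B:1 rd:2 wr:2>
#2 MUL src=r0,r4 dispatched  <A:2 Mu:1 Ld:0 B:1 rd:0 wr:1>
#3 MUL src=r2,r3 held:RD_PORT  <A:2 Mu:1 Ld:0 B:1 rd:0 wr:1>
#4 MEM src=r2,r0 held:FU  <A:2 Mu:1 Ld:0 B:1 rd:0 wr:1>
#5 BR src=r2,r3 held:RD_PORT  <A:2 Mu:1 Ld:0 B:1 rd:0 wr:1>
#6 ALU src=r0,r4 held:RD_PORT  <A:2 Mu:1 Ld:0 B:1 rd:0 wr:1>

issued = [0, 1, 2]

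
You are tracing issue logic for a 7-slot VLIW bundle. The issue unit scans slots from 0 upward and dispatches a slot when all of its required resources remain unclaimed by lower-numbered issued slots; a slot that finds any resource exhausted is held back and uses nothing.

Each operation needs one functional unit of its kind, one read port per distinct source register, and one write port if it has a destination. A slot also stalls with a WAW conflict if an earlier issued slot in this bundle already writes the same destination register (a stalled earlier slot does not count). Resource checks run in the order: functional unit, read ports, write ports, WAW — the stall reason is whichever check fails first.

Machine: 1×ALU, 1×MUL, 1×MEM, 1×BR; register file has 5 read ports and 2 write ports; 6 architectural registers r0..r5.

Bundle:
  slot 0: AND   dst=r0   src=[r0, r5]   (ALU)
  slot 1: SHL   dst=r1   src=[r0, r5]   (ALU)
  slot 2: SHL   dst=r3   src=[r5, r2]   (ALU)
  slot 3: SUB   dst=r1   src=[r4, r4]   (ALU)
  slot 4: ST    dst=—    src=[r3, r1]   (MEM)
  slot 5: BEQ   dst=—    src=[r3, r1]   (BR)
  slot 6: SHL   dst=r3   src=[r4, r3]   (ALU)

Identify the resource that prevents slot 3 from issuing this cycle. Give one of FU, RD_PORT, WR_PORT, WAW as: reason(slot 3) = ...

#0 ALU src=r0,r5 dispatched  <A:0 Mu:1 Ld:1 B:1 rd:3 wr:1>
#1 ALU src=r0,r5 held:FU  <A:0 Mu:1 Ld:1 B:1 rd:3 wr:1>
#2 ALU src=r5,r2 held:FU  <A:0 Mu:1 Ld:1 B:1 rd:3 wr:1>
#3 ALU src=r4,r4 held:FU  <A:0 Mu:1 Ld:1 B:1 rd:3 wr:1>
#4 MEM src=r3,r1 dispatched  <A:0 Mu:1 Ld:0 B:1 rd:1 wr:1>
#5 BR src=r3,r1 held:RD_PORT  <A:0 Mu:1 Ld:0 B:1 rd:1 wr:1>
#6 ALU src=r4,r3 held:FU  <A:0 Mu:1 Ld:0 B:1 rd:1 wr:1>

reason(slot 3) = FU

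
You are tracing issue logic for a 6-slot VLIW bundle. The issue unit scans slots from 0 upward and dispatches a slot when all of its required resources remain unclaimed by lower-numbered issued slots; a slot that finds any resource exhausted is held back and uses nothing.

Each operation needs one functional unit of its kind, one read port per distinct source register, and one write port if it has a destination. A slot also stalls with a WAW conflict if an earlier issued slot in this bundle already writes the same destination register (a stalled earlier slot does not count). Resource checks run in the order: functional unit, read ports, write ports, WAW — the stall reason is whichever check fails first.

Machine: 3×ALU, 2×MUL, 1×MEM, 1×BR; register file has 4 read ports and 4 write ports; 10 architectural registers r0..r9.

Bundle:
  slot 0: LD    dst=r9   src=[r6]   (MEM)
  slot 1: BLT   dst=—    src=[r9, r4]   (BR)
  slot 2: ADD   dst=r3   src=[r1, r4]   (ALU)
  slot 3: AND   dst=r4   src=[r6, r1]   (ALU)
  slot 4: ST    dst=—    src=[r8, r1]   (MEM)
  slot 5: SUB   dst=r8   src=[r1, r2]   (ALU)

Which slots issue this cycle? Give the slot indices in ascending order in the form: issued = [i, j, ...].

issued = [0, 1]

  0. MEM→r9 ⇒ go  {3A/2Mu/0Ld/1B | 3r 3w}
  1. BR ⇒ go  {3A/2Mu/0Ld/0B | 1r 3w}
  2. ALU→r3 ⇒ no(RD_PORT)  {3A/2Mu/0Ld/0B | 1r 3w}
  3. ALU→r4 ⇒ no(RD_PORT)  {3A/2Mu/0Ld/0B | 1r 3w}
  4. MEM ⇒ no(FU)  {3A/2Mu/0Ld/0B | 1r 3w}
  5. ALU→r8 ⇒ no(RD_PORT)  {3A/2Mu/0Ld/0B | 1r 3w}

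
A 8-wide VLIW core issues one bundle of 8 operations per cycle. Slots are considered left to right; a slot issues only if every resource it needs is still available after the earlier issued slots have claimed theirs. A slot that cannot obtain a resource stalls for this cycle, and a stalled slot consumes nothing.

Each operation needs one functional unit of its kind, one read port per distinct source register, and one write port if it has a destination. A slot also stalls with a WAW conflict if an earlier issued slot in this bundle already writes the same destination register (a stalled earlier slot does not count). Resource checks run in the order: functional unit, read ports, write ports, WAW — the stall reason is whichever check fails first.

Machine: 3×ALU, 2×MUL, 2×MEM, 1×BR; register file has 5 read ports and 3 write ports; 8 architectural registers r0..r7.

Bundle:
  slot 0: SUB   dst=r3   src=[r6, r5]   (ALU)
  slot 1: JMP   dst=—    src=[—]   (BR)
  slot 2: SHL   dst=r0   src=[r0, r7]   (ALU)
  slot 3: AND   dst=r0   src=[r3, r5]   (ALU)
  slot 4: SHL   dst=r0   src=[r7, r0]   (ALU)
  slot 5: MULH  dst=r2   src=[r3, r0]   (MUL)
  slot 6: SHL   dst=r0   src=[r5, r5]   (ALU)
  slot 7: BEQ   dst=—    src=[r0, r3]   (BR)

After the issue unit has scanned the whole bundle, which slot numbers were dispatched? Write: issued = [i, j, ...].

issued = [0, 1, 2]

slot 0 (ALU): ISSUE — free A2,Mu2,Ld2,B1 rp3 wp2
slot 1 (BR): ISSUE — free A2,Mu2,Ld2,B0 rp3 wp2
slot 2 (ALU): ISSUE — free A1,Mu2,Ld2,B0 rp1 wp1
slot 3 (ALU): stall RD_PORT — free A1,Mu2,Ld2,B0 rp1 wp1
slot 4 (ALU): stall RD_PORT — free A1,Mu2,Ld2,B0 rp1 wp1
slot 5 (MUL): stall RD_PORT — free A1,Mu2,Ld2,B0 rp1 wp1
slot 6 (ALU): stall WAW — free A1,Mu2,Ld2,B0 rp1 wp1
slot 7 (BR): stall FU — free A1,Mu2,Ld2,B0 rp1 wp1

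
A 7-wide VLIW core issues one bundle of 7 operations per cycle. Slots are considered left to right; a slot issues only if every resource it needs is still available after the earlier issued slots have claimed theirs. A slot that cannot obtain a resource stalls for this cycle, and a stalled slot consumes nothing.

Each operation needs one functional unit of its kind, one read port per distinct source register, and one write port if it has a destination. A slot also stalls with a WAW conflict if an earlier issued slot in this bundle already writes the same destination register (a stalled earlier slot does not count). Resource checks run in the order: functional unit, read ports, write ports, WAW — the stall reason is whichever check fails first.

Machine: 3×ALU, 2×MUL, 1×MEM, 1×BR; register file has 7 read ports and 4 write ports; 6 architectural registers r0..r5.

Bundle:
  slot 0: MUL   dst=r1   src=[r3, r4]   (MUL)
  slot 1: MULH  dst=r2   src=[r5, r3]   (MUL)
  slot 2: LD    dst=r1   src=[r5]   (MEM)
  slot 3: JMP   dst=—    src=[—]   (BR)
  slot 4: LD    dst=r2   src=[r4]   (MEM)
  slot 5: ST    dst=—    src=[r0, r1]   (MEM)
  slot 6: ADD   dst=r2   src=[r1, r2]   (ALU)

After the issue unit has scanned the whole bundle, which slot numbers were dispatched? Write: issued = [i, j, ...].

issued = [0, 1, 3, 5]

  0. MUL→r1 ⇒ go  {3A/1Mu/1Ld/1B | 5r 3w}
  1. MUL→r2 ⇒ go  {3A/0Mu/1Ld/1B | 3r 2w}
  2. MEM→r1 ⇒ no(WAW)  {3A/0Mu/1Ld/1B | 3r 2w}
  3. BR ⇒ go  {3A/0Mu/1Ld/0B | 3r 2w}
  4. MEM→r2 ⇒ no(WAW)  {3A/0Mu/1Ld/0B | 3r 2w}
  5. MEM ⇒ go  {3A/0Mu/0Ld/0B | 1r 2w}
  6. ALU→r2 ⇒ no(RD_PORT)  {3A/0Mu/0Ld/0B | 1r 2w}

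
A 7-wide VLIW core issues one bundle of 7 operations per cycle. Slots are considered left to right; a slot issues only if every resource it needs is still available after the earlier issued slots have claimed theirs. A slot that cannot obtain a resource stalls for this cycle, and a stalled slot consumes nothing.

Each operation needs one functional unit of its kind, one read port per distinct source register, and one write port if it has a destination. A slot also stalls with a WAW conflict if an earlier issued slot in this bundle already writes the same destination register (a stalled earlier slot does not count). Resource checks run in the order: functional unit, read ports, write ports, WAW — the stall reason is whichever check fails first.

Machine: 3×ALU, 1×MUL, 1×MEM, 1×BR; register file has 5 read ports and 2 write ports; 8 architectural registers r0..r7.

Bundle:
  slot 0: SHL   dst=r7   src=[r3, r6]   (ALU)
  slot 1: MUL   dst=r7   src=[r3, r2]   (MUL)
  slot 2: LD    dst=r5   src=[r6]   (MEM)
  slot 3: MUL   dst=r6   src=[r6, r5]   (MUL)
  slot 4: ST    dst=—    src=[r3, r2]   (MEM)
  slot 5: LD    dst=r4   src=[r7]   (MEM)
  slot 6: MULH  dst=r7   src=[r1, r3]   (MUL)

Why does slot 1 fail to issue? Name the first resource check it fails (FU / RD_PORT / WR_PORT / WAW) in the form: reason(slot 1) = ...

[0] ALU needs rd=2 wr=1: ok; after: ALU=2 MUL=1 MEM=1 BR=1, R=3, W=1
[1] MUL needs rd=2 wr=1: WAW; after: ALU=2 MUL=1 MEM=1 BR=1, R=3, W=1
[2] MEM needs rd=1 wr=1: ok; after: ALU=2 MUL=1 MEM=0 BR=1, R=2, W=0
[3] MUL needs rd=2 wr=1: WR_PORT; after: ALU=2 MUL=1 MEM=0 BR=1, R=2, W=0
[4] MEM needs rd=2 wr=0: FU; after: ALU=2 MUL=1 MEM=0 BR=1, R=2, W=0
[5] MEM needs rd=1 wr=1: FU; after: ALU=2 MUL=1 MEM=0 BR=1, R=2, W=0
[6] MUL needs rd=2 wr=1: WR_PORT; after: ALU=2 MUL=1 MEM=0 BR=1, R=2, W=0

reason(slot 1) = WAW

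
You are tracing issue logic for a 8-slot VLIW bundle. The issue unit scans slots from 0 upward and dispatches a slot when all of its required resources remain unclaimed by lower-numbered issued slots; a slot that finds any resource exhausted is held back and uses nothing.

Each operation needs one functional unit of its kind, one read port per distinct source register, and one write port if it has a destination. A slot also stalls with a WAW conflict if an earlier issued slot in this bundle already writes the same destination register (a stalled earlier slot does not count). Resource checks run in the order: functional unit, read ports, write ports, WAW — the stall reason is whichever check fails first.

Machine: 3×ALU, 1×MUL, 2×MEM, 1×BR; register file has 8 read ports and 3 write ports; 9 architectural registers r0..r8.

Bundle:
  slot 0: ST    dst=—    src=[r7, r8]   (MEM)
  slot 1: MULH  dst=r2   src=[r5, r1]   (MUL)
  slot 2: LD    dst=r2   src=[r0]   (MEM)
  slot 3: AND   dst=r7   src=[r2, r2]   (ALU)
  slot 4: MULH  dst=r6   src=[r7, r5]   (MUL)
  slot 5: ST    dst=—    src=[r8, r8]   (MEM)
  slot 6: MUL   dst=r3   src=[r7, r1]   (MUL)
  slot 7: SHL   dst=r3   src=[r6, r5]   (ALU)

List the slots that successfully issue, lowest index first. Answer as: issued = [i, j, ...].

#0 MEM src=r7,r8 dispatched  <A:3 Mu:1 Ld:1 B:1 rd:6 wr:3>
#1 MUL src=r5,r1 dispatched  <A:3 Mu:0 Ld:1 B:1 rd:4 wr:2>
#2 MEM src=r0 held:WAW  <A:3 Mu:0 Ld:1 B:1 rd:4 wr:2>
#3 ALU src=r2,r2 dispatched  <A:2 Mu:0 Ld:1 B:1 rd:3 wr:1>
#4 MUL src=r7,r5 held:FU  <A:2 Mu:0 Ld:1 B:1 rd:3 wr:1>
#5 MEM src=r8,r8 dispatched  <A:2 Mu:0 Ld:0 B:1 rd:2 wr:1>
#6 MUL src=r7,r1 held:FU  <A:2 Mu:0 Ld:0 B:1 rd:2 wr:1>
#7 ALU src=r6,r5 dispatched  <A:1 Mu:0 Ld:0 B:1 rd:0 wr:0>

issued = [0, 1, 3, 5, 7]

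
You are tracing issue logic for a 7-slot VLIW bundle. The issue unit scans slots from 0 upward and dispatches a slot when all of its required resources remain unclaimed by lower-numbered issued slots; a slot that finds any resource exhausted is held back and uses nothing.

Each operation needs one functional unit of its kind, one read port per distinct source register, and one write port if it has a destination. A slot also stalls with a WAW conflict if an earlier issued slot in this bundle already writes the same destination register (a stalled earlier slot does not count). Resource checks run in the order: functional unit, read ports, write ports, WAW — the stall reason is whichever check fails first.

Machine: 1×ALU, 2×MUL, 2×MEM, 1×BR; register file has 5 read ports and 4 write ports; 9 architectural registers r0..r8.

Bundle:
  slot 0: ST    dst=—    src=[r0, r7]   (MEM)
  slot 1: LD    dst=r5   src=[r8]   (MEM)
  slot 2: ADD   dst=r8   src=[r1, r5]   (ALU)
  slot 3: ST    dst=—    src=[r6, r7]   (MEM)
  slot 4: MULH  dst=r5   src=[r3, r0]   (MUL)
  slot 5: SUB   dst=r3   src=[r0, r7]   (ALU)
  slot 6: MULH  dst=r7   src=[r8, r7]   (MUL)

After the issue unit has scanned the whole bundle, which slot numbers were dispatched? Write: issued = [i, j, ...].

(0) want 1×MEM +2rd +0wr — yes → AL1|MU2|ME1|BR1|rd3|wr4
(1) want 1×MEM +1rd +1wr — yes → AL1|MU2|ME0|BR1|rd2|wr3
(2) want 1×ALU +2rd +1wr — yes → AL0|MU2|ME0|BR1|rd0|wr2
(3) want 1×MEM +2rd +0wr — FU → AL0|MU2|ME0|BR1|rd0|wr2
(4) want 1×MUL +2rd +1wr — RD_PORT → AL0|MU2|ME0|BR1|rd0|wr2
(5) want 1×ALU +2rd +1wr — FU → AL0|MU2|ME0|BR1|rd0|wr2
(6) want 1×MUL +2rd +1wr — RD_PORT → AL0|MU2|ME0|BR1|rd0|wr2

issued = [0, 1, 2]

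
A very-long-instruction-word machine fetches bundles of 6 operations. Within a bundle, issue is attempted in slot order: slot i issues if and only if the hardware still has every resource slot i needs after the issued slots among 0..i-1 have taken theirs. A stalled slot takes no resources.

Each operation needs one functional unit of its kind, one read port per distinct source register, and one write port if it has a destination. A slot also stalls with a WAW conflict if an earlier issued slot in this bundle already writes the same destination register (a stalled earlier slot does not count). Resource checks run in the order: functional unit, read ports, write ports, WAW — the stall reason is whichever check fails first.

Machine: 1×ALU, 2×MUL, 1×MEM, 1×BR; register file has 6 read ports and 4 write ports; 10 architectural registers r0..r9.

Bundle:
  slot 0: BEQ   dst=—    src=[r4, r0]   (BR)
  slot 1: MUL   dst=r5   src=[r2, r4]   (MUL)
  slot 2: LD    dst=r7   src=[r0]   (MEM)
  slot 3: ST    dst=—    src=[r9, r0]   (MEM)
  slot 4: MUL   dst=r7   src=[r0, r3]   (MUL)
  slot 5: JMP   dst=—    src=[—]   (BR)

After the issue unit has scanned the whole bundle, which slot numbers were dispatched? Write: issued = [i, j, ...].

[0] BR needs rd=2 wr=0: ok; after: ALU=1 MUL=2 MEM=1 BR=0, R=4, W=4
[1] MUL needs rd=2 wr=1: ok; after: ALU=1 MUL=1 MEM=1 BR=0, R=2, W=3
[2] MEM needs rd=1 wr=1: ok; after: ALU=1 MUL=1 MEM=0 BR=0, R=1, W=2
[3] MEM needs rd=2 wr=0: FU; after: ALU=1 MUL=1 MEM=0 BR=0, R=1, W=2
[4] MUL needs rd=2 wr=1: RD_PORT; after: ALU=1 MUL=1 MEM=0 BR=0, R=1, W=2
[5] BR needs rd=0 wr=0: FU; after: ALU=1 MUL=1 MEM=0 BR=0, R=1, W=2

issued = [0, 1, 2]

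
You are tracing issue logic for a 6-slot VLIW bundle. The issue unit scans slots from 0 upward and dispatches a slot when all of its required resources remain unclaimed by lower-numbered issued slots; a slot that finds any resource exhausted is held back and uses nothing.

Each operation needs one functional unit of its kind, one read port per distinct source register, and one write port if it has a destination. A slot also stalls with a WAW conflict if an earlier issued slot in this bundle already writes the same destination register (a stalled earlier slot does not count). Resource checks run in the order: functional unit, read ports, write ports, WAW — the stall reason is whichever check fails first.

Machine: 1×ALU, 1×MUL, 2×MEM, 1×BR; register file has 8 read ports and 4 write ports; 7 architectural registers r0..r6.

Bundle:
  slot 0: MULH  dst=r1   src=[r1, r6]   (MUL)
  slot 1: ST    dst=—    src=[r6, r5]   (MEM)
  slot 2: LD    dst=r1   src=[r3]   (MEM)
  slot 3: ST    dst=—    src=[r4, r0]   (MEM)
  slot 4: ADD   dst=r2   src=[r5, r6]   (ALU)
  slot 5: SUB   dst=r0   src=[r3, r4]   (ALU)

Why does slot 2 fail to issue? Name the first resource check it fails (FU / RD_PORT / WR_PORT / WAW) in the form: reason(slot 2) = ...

reason(slot 2) = WAW

  0. MUL→r1 ⇒ go  {1A/0Mu/2Ld/1B | 6r 3w}
  1. MEM ⇒ go  {1A/0Mu/1Ld/1B | 4r 3w}
  2. MEM→r1 ⇒ no(WAW)  {1A/0Mu/1Ld/1B | 4r 3w}
  3. MEM ⇒ go  {1A/0Mu/0Ld/1B | 2r 3w}
  4. ALU→r2 ⇒ go  {0A/0Mu/0Ld/1B | 0r 2w}
  5. ALU→r0 ⇒ no(FU)  {0A/0Mu/0Ld/1B | 0r 2w}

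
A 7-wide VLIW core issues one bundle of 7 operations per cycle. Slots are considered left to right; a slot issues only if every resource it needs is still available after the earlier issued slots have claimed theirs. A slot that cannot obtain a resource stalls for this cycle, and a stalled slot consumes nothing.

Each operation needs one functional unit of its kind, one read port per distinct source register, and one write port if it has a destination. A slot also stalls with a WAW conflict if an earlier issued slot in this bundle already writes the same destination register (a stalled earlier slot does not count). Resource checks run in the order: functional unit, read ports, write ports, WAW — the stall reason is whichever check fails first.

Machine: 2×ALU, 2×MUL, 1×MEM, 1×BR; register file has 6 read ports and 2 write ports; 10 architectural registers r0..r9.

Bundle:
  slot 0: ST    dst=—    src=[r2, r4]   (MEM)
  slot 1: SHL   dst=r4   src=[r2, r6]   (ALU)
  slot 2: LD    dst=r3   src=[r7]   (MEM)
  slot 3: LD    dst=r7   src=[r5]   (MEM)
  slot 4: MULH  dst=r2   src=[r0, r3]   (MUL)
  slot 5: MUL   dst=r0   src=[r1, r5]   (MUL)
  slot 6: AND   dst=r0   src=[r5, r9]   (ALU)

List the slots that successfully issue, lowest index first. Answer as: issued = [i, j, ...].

  0. MEM ⇒ go  {2A/2Mu/0Ld/1B | 4r 2w}
  1. ALU→r4 ⇒ go  {1A/2Mu/0Ld/1B | 2r 1w}
  2. MEM→r3 ⇒ no(FU)  {1A/2Mu/0Ld/1B | 2r 1w}
  3. MEM→r7 ⇒ no(FU)  {1A/2Mu/0Ld/1B | 2r 1w}
  4. MUL→r2 ⇒ go  {1A/1Mu/0Ld/1B | 0r 0w}
  5. MUL→r0 ⇒ no(RD_PORT)  {1A/1Mu/0Ld/1B | 0r 0w}
  6. ALU→r0 ⇒ no(RD_PORT)  {1A/1Mu/0Ld/1B | 0r 0w}

issued = [0, 1, 4]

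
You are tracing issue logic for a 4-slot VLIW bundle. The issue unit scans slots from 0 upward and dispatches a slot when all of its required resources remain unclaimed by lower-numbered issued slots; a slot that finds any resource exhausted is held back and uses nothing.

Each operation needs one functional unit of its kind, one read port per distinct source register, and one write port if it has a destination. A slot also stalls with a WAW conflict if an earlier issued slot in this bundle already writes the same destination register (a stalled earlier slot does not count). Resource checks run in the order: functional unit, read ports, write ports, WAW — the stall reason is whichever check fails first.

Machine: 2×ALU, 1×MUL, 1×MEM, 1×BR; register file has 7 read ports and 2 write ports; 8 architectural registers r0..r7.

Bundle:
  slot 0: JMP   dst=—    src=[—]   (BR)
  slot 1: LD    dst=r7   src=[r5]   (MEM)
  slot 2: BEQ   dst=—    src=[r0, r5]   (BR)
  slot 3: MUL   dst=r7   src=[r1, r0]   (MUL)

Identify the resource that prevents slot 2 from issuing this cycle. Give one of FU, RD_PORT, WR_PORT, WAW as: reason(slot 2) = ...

(0) want 1×BR +0rd +0wr — yes → AL2|MU1|ME1|BR0|rd7|wr2
(1) want 1×MEM +1rd +1wr — yes → AL2|MU1|ME0|BR0|rd6|wr1
(2) want 1×BR +2rd +0wr — FU → AL2|MU1|ME0|BR0|rd6|wr1
(3) want 1×MUL +2rd +1wr — WAW → AL2|MU1|ME0|BR0|rd6|wr1

reason(slot 2) = FU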